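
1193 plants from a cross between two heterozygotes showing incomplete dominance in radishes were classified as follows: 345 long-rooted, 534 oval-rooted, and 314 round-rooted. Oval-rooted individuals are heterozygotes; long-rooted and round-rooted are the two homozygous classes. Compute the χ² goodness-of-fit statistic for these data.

14.708

With incomplete dominance, a heterozygote × heterozygote cross gives a 1:2:1 phenotypic ratio.
The 1:2:1 ratio has 4 parts, so with N = 1193 the expected counts are:
  long-rooted: 1193 × 1/4 = 298.25
  oval-rooted: 1193 × 2/4 = 596.5
  round-rooted: 1193 × 1/4 = 298.25
χ² = Σ (O − E)² / E
  long-rooted: (345 − 298.25)² / 298.25 = 7.3280
  oval-rooted: (534 − 596.5)² / 596.5 = 6.5486
  round-rooted: (314 − 298.25)² / 298.25 = 0.8317
χ² = 7.3280 + 6.5486 + 0.8317 = 14.7083 ≈ 14.708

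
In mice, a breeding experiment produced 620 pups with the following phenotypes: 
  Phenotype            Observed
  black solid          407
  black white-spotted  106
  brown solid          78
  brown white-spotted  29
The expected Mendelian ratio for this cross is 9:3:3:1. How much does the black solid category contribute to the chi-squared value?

Under the 9:3:3:1 hypothesis (Σ ratio = 16, N = 620):
  black solid: 620 × 9/16 = 348.75
  black white-spotted: 620 × 3/16 = 116.25
  brown solid: 620 × 3/16 = 116.25
  brown white-spotted: 620 × 1/16 = 38.75
Contribution of black solid: (407 − 348.75)² / 348.75 = 9.7292

9.729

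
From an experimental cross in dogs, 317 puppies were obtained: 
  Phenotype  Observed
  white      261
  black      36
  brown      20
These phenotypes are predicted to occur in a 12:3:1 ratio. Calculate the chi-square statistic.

11.517

The 12:3:1 ratio has 16 parts, so with N = 317 the expected counts are:
  white: 317 × 12/16 = 237.75
  black: 317 × 3/16 = 59.4375
  brown: 317 × 1/16 = 19.8125
χ² = Σ (O − E)² / E
  white: (261 − 237.75)² / 237.75 = 2.2737
  black: (36 − 59.4375)² / 59.4375 = 9.2419
  brown: (20 − 19.8125)² / 19.8125 = 0.0018
χ² = 2.2737 + 9.2419 + 0.0018 = 11.5174 ≈ 11.517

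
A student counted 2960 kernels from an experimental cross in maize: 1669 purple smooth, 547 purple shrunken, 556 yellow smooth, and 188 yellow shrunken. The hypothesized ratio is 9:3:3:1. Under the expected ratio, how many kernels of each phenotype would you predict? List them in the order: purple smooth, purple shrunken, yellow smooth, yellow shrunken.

The 9:3:3:1 ratio has 16 parts, so with N = 2960 the expected counts are:
  purple smooth: 2960 × 9/16 = 1665
  purple shrunken: 2960 × 3/16 = 555
  yellow smooth: 2960 × 3/16 = 555
  yellow shrunken: 2960 × 1/16 = 185

1665, 555, 555, 185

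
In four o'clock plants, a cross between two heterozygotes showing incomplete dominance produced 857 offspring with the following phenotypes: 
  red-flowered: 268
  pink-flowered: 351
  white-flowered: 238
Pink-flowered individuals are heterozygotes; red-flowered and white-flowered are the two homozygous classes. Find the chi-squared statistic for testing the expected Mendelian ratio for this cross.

30.134

With incomplete dominance, a heterozygote × heterozygote cross gives a 1:2:1 phenotypic ratio.
The 1:2:1 ratio has 4 parts, so with N = 857 the expected counts are:
  red-flowered: 857 × 1/4 = 214.25
  pink-flowered: 857 × 2/4 = 428.5
  white-flowered: 857 × 1/4 = 214.25
χ² = Σ (O − E)² / E
  red-flowered: (268 − 214.25)² / 214.25 = 13.4845
  pink-flowered: (351 − 428.5)² / 428.5 = 14.0169
  white-flowered: (238 − 214.25)² / 214.25 = 2.6327
χ² = 13.4845 + 14.0169 + 2.6327 = 30.1341 ≈ 30.134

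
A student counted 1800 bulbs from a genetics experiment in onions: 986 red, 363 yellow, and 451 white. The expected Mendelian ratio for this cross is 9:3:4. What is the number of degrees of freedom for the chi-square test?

A goodness-of-fit test with 3 phenotype classes has df = 3 − 1 = 2.

2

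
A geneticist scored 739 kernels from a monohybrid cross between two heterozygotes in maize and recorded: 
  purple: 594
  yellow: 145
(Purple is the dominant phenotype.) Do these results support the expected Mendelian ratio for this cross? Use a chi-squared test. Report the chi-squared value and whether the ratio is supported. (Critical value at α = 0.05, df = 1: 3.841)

11.403; not consistent

For a monohybrid cross between heterozygotes with complete dominance, the expected phenotypic ratio is 3:1.
Under the 3:1 hypothesis (Σ ratio = 4, N = 739):
  purple: 739 × 3/4 = 554.25
  yellow: 739 × 1/4 = 184.75
χ² = Σ (O − E)² / E
  purple: (594 − 554.25)² / 554.25 = 2.8508
  yellow: (145 − 184.75)² / 184.75 = 8.5524
χ² = 2.8508 + 8.5524 = 11.4032 ≈ 11.403
Degrees of freedom = 2 − 1 = 1; critical value at α = 0.05 is 3.841.
Since 11.403 > 3.841, we reject the null hypothesis — the data do not fit the 3:1 ratio.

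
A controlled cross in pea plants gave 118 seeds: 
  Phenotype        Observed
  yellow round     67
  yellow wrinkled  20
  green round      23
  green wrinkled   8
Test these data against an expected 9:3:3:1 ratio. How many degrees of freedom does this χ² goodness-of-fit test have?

A goodness-of-fit test with 4 phenotype classes has df = 4 − 1 = 3.

3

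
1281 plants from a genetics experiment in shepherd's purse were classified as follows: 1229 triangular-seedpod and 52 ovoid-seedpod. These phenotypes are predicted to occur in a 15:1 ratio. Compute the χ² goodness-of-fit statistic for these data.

Total ratio parts = 16. Expected numbers out of 1281:
  triangular-seedpod: 1281 × 15/16 = 1200.9375
  ovoid-seedpod: 1281 × 1/16 = 80.0625
χ² = Σ (O − E)² / E
  triangular-seedpod: (1229 − 1200.9375)² / 1200.9375 = 0.6557
  ovoid-seedpod: (52 − 80.0625)² / 80.0625 = 9.8361
χ² = 0.6557 + 9.8361 = 10.4918 ≈ 10.492

10.492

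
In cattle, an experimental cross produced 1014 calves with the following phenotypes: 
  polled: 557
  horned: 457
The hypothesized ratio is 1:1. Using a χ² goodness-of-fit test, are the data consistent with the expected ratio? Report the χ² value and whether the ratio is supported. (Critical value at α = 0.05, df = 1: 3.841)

9.862; not consistent

Total ratio parts = 2. Expected numbers out of 1014:
  polled: 1014 × 1/2 = 507
  horned: 1014 × 1/2 = 507
χ² = Σ (O − E)² / E
  polled: (557 − 507)² / 507 = 4.9310
  horned: (457 − 507)² / 507 = 4.9310
χ² = 4.9310 + 4.9310 = 9.862
Degrees of freedom = 2 − 1 = 1; critical value at α = 0.05 is 3.841.
Since 9.862 > 3.841, we reject the null hypothesis — the data do not fit the 1:1 ratio.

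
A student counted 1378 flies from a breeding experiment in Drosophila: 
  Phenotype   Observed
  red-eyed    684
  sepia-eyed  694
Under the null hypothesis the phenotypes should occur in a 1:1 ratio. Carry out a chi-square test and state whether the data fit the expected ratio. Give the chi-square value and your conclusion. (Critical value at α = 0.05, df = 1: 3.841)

Expected counts for N = 1378 under a 1:1 ratio (total parts = 2):
  red-eyed: 1378 × 1/2 = 689
  sepia-eyed: 1378 × 1/2 = 689
χ² = Σ (O − E)² / E
  red-eyed: (684 − 689)² / 689 = 0.0363
  sepia-eyed: (694 − 689)² / 689 = 0.0363
χ² = 0.0363 + 0.0363 = 0.0726 ≈ 0.073
Degrees of freedom = 2 − 1 = 1; critical value at α = 0.05 is 3.841.
Since 0.073 < 3.841, we fail to reject the null hypothesis — the data are consistent with the 1:1 ratio.

0.073; consistent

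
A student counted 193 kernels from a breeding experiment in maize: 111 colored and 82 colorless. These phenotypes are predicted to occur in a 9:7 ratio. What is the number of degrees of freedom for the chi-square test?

A goodness-of-fit test with 2 phenotype classes has df = 2 − 1 = 1.

1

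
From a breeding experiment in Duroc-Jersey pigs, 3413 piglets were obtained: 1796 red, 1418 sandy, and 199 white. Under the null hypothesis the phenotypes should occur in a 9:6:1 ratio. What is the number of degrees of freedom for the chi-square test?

2

A goodness-of-fit test with 3 phenotype classes has df = 3 − 1 = 2.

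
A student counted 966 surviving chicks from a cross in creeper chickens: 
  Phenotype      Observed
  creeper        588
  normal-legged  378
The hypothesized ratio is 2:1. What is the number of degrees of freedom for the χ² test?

1

A goodness-of-fit test with 2 phenotype classes has df = 2 − 1 = 1.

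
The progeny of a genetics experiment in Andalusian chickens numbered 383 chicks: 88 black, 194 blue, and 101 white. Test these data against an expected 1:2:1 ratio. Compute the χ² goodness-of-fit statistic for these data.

Under the 1:2:1 hypothesis (Σ ratio = 4, N = 383):
  black: 383 × 1/4 = 95.75
  blue: 383 × 2/4 = 191.5
  white: 383 × 1/4 = 95.75
χ² = Σ (O − E)² / E
  black: (88 − 95.75)² / 95.75 = 0.6273
  blue: (194 − 191.5)² / 191.5 = 0.0326
  white: (101 − 95.75)² / 95.75 = 0.2879
χ² = 0.6273 + 0.0326 + 0.2879 = 0.9478 ≈ 0.948

0.948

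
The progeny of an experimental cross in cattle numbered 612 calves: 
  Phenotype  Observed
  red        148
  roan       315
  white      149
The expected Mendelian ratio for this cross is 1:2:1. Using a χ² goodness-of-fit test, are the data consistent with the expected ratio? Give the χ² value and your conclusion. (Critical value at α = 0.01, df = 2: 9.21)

The 1:2:1 ratio has 4 parts, so with N = 612 the expected counts are:
  red: 612 × 1/4 = 153
  roan: 612 × 2/4 = 306
  white: 612 × 1/4 = 153
χ² = Σ (O − E)² / E
  red: (148 − 153)² / 153 = 0.1634
  roan: (315 − 306)² / 306 = 0.2647
  white: (149 − 153)² / 153 = 0.1046
χ² = 0.1634 + 0.2647 + 0.1046 = 0.5327 ≈ 0.533
Degrees of freedom = 3 − 1 = 2; critical value at α = 0.01 is 9.21.
Since 0.533 < 9.21, we fail to reject the null hypothesis — the data are consistent with the 1:2:1 ratio.

0.533; consistent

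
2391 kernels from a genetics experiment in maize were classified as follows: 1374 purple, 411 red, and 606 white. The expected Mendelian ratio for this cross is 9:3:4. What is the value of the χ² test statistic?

3.847

Expected counts for N = 2391 under a 9:3:4 ratio (total parts = 16):
  purple: 2391 × 9/16 = 1344.9375
  red: 2391 × 3/16 = 448.3125
  white: 2391 × 4/16 = 597.75
χ² = Σ (O − E)² / E
  purple: (1374 − 1344.9375)² / 1344.9375 = 0.6280
  red: (411 − 448.3125)² / 448.3125 = 3.1055
  white: (606 − 597.75)² / 597.75 = 0.1139
χ² = 0.6280 + 3.1055 + 0.1139 = 3.8474 ≈ 3.847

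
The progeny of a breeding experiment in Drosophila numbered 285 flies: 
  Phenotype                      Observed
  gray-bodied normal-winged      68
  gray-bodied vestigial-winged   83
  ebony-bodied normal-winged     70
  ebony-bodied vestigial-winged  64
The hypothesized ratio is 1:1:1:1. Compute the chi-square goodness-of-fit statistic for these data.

2.846

Expected counts for N = 285 under a 1:1:1:1 ratio (total parts = 4):
  gray-bodied normal-winged: 285 × 1/4 = 71.25
  gray-bodied vestigial-winged: 285 × 1/4 = 71.25
  ebony-bodied normal-winged: 285 × 1/4 = 71.25
  ebony-bodied vestigial-winged: 285 × 1/4 = 71.25
χ² = Σ (O − E)² / E
  gray-bodied normal-winged: (68 − 71.25)² / 71.25 = 0.1482
  gray-bodied vestigial-winged: (83 − 71.25)² / 71.25 = 1.9377
  ebony-bodied normal-winged: (70 − 71.25)² / 71.25 = 0.0219
  ebony-bodied vestigial-winged: (64 − 71.25)² / 71.25 = 0.7377
χ² = 0.1482 + 1.9377 + 0.0219 + 0.7377 = 2.8455 ≈ 2.846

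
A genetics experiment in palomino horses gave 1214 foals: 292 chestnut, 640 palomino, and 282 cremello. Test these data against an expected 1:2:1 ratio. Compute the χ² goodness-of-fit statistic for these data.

Under the 1:2:1 hypothesis (Σ ratio = 4, N = 1214):
  chestnut: 1214 × 1/4 = 303.5
  palomino: 1214 × 2/4 = 607
  cremello: 1214 × 1/4 = 303.5
χ² = Σ (O − E)² / E
  chestnut: (292 − 303.5)² / 303.5 = 0.4357
  palomino: (640 − 607)² / 607 = 1.7941
  cremello: (282 − 303.5)² / 303.5 = 1.5231
χ² = 0.4357 + 1.7941 + 1.5231 = 3.7529 ≈ 3.753

3.753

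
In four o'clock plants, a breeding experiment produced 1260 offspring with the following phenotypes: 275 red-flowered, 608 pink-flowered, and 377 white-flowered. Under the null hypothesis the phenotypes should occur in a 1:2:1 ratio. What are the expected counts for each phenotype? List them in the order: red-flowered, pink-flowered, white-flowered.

315, 630, 315

The 1:2:1 ratio has 4 parts, so with N = 1260 the expected counts are:
  red-flowered: 1260 × 1/4 = 315
  pink-flowered: 1260 × 2/4 = 630
  white-flowered: 1260 × 1/4 = 315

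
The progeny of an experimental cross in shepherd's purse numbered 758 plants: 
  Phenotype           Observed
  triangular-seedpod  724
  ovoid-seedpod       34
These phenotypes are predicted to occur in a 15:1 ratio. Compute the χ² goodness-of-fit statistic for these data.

Under the 15:1 hypothesis (Σ ratio = 16, N = 758):
  triangular-seedpod: 758 × 15/16 = 710.625
  ovoid-seedpod: 758 × 1/16 = 47.375
χ² = Σ (O − E)² / E
  triangular-seedpod: (724 − 710.625)² / 710.625 = 0.2517
  ovoid-seedpod: (34 − 47.375)² / 47.375 = 3.7761
χ² = 0.2517 + 3.7761 = 4.0278 ≈ 4.028

4.028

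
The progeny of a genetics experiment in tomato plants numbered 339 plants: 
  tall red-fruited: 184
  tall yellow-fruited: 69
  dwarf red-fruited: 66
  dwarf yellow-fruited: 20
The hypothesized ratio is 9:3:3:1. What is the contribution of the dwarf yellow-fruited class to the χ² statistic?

Under the 9:3:3:1 hypothesis (Σ ratio = 16, N = 339):
  tall red-fruited: 339 × 9/16 = 190.6875
  tall yellow-fruited: 339 × 3/16 = 63.5625
  dwarf red-fruited: 339 × 3/16 = 63.5625
  dwarf yellow-fruited: 339 × 1/16 = 21.1875
Contribution of dwarf yellow-fruited: (20 − 21.1875)² / 21.1875 = 0.0666

0.067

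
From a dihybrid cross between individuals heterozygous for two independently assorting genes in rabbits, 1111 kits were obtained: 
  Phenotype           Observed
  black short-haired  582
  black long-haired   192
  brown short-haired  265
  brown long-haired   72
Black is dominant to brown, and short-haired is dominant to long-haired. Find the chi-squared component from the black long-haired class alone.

1.277

A dihybrid F₂ with independent assortment and complete dominance at both loci gives a 9:3:3:1 phenotypic ratio.
Under the 9:3:3:1 hypothesis (Σ ratio = 16, N = 1111):
  black short-haired: 1111 × 9/16 = 624.9375
  black long-haired: 1111 × 3/16 = 208.3125
  brown short-haired: 1111 × 3/16 = 208.3125
  brown long-haired: 1111 × 1/16 = 69.4375
Contribution of black long-haired: (192 − 208.3125)² / 208.3125 = 1.2774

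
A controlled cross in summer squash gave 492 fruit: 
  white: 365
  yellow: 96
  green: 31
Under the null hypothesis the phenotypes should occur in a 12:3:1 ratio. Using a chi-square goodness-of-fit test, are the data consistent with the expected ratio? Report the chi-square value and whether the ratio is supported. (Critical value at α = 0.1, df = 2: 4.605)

0.198; consistent

Under the 12:3:1 hypothesis (Σ ratio = 16, N = 492):
  white: 492 × 12/16 = 369
  yellow: 492 × 3/16 = 92.25
  green: 492 × 1/16 = 30.75
χ² = Σ (O − E)² / E
  white: (365 − 369)² / 369 = 0.0434
  yellow: (96 − 92.25)² / 92.25 = 0.1524
  green: (31 − 30.75)² / 30.75 = 0.0020
χ² = 0.0434 + 0.1524 + 0.0020 = 0.1978 ≈ 0.198
Degrees of freedom = 3 − 1 = 2; critical value at α = 0.1 is 4.605.
Since 0.198 < 4.605, we fail to reject the null hypothesis — the data are consistent with the 12:3:1 ratio.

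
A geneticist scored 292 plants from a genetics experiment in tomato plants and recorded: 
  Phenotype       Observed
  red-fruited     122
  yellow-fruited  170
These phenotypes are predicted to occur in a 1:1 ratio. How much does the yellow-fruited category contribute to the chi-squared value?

Under the 1:1 hypothesis (Σ ratio = 2, N = 292):
  red-fruited: 292 × 1/2 = 146
  yellow-fruited: 292 × 1/2 = 146
Contribution of yellow-fruited: (170 − 146)² / 146 = 3.9452

3.945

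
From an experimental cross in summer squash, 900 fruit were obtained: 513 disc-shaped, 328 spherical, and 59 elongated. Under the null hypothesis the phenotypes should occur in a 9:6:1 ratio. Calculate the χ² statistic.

0.492

Under the 9:6:1 hypothesis (Σ ratio = 16, N = 900):
  disc-shaped: 900 × 9/16 = 506.25
  spherical: 900 × 6/16 = 337.5
  elongated: 900 × 1/16 = 56.25
χ² = Σ (O − E)² / E
  disc-shaped: (513 − 506.25)² / 506.25 = 0.0900
  spherical: (328 − 337.5)² / 337.5 = 0.2674
  elongated: (59 − 56.25)² / 56.25 = 0.1344
χ² = 0.0900 + 0.2674 + 0.1344 = 0.4918 ≈ 0.492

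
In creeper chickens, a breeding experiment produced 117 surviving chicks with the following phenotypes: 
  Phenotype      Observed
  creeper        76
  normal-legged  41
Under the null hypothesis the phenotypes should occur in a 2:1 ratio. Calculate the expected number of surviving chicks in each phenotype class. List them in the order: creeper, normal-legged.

Total ratio parts = 3. Expected numbers out of 117:
  creeper: 117 × 2/3 = 78
  normal-legged: 117 × 1/3 = 39

78, 39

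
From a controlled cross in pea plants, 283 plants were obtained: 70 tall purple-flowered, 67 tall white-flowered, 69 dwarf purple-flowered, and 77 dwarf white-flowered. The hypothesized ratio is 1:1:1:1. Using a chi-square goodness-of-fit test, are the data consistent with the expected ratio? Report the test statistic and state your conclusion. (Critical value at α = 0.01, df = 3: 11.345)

Expected counts for N = 283 under a 1:1:1:1 ratio (total parts = 4):
  tall purple-flowered: 283 × 1/4 = 70.75
  tall white-flowered: 283 × 1/4 = 70.75
  dwarf purple-flowered: 283 × 1/4 = 70.75
  dwarf white-flowered: 283 × 1/4 = 70.75
χ² = Σ (O − E)² / E
  tall purple-flowered: (70 − 70.75)² / 70.75 = 0.0080
  tall white-flowered: (67 − 70.75)² / 70.75 = 0.1988
  dwarf purple-flowered: (69 − 70.75)² / 70.75 = 0.0433
  dwarf white-flowered: (77 − 70.75)² / 70.75 = 0.5521
χ² = 0.0080 + 0.1988 + 0.0433 + 0.5521 = 0.8022 ≈ 0.802
Degrees of freedom = 4 − 1 = 3; critical value at α = 0.01 is 11.345.
Since 0.802 < 11.345, we fail to reject the null hypothesis — the data are consistent with the 1:1:1:1 ratio.

0.802; consistent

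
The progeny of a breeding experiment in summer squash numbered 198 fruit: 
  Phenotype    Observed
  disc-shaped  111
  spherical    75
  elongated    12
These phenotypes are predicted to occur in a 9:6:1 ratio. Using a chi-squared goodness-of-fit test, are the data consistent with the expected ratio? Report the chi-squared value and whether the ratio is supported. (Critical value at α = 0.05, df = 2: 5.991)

Total ratio parts = 16. Expected numbers out of 198:
  disc-shaped: 198 × 9/16 = 111.375
  spherical: 198 × 6/16 = 74.25
  elongated: 198 × 1/16 = 12.375
χ² = Σ (O − E)² / E
  disc-shaped: (111 − 111.375)² / 111.375 = 0.0013
  spherical: (75 − 74.25)² / 74.25 = 0.0076
  elongated: (12 − 12.375)² / 12.375 = 0.0114
χ² = 0.0013 + 0.0076 + 0.0114 = 0.0203 ≈ 0.020
Degrees of freedom = 3 − 1 = 2; critical value at α = 0.05 is 5.991.
Since 0.020 < 5.991, we fail to reject the null hypothesis — the data are consistent with the 9:6:1 ratio.

0.020; consistent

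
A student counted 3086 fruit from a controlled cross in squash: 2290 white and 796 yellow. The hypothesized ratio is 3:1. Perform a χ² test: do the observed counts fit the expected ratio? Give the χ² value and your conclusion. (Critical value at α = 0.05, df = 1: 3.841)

The 3:1 ratio has 4 parts, so with N = 3086 the expected counts are:
  white: 3086 × 3/4 = 2314.5
  yellow: 3086 × 1/4 = 771.5
χ² = Σ (O − E)² / E
  white: (2290 − 2314.5)² / 2314.5 = 0.2593
  yellow: (796 − 771.5)² / 771.5 = 0.7780
χ² = 0.2593 + 0.7780 = 1.0373 ≈ 1.037
Degrees of freedom = 2 − 1 = 1; critical value at α = 0.05 is 3.841.
Since 1.037 < 3.841, we fail to reject the null hypothesis — the data are consistent with the 3:1 ratio.

1.037; consistent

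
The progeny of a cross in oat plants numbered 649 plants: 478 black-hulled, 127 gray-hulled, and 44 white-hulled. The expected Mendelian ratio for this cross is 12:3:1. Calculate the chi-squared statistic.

The 12:3:1 ratio has 16 parts, so with N = 649 the expected counts are:
  black-hulled: 649 × 12/16 = 486.75
  gray-hulled: 649 × 3/16 = 121.6875
  white-hulled: 649 × 1/16 = 40.5625
χ² = Σ (O − E)² / E
  black-hulled: (478 − 486.75)² / 486.75 = 0.1573
  gray-hulled: (127 − 121.6875)² / 121.6875 = 0.2319
  white-hulled: (44 − 40.5625)² / 40.5625 = 0.2913
χ² = 0.1573 + 0.2319 + 0.2913 = 0.6805 ≈ 0.681

0.681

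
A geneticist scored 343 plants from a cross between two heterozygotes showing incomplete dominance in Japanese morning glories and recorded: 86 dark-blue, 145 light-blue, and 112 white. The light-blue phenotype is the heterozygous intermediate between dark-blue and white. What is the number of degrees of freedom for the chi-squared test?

With incomplete dominance, a heterozygote × heterozygote cross gives a 1:2:1 phenotypic ratio.
A goodness-of-fit test with 3 phenotype classes has df = 3 − 1 = 2.

2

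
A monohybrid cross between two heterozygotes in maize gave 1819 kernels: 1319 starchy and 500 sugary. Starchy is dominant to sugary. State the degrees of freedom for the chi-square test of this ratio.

For a monohybrid cross between heterozygotes with complete dominance, the expected phenotypic ratio is 3:1.
A goodness-of-fit test with 2 phenotype classes has df = 2 − 1 = 1.

1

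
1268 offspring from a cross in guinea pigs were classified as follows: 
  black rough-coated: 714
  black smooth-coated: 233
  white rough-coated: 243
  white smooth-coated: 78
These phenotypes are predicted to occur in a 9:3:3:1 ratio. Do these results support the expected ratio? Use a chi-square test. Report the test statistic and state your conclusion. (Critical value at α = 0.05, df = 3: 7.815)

Total ratio parts = 16. Expected numbers out of 1268:
  black rough-coated: 1268 × 9/16 = 713.25
  black smooth-coated: 1268 × 3/16 = 237.75
  white rough-coated: 1268 × 3/16 = 237.75
  white smooth-coated: 1268 × 1/16 = 79.25
χ² = Σ (O − E)² / E
  black rough-coated: (714 − 713.25)² / 713.25 = 0.0008
  black smooth-coated: (233 − 237.75)² / 237.75 = 0.0949
  white rough-coated: (243 − 237.75)² / 237.75 = 0.1159
  white smooth-coated: (78 − 79.25)² / 79.25 = 0.0197
χ² = 0.0008 + 0.0949 + 0.1159 + 0.0197 = 0.2313 ≈ 0.231
Degrees of freedom = 4 − 1 = 3; critical value at α = 0.05 is 7.815.
Since 0.231 < 7.815, we fail to reject the null hypothesis — the data are consistent with the 9:3:3:1 ratio.

0.231; consistent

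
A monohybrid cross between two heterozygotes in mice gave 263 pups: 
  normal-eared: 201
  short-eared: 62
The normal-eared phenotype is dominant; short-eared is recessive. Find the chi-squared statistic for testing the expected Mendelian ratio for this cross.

For a monohybrid cross between heterozygotes with complete dominance, the expected phenotypic ratio is 3:1.
The 3:1 ratio has 4 parts, so with N = 263 the expected counts are:
  normal-eared: 263 × 3/4 = 197.25
  short-eared: 263 × 1/4 = 65.75
χ² = Σ (O − E)² / E
  normal-eared: (201 − 197.25)² / 197.25 = 0.0713
  short-eared: (62 − 65.75)² / 65.75 = 0.2139
χ² = 0.0713 + 0.2139 = 0.2852 ≈ 0.285

0.285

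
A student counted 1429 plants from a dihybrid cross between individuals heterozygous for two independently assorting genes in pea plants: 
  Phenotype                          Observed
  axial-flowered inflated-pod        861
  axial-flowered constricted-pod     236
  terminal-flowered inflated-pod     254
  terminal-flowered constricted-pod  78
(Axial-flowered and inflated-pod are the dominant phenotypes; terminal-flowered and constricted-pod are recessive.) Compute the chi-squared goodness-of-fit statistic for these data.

A dihybrid F₂ with independent assortment and complete dominance at both loci gives a 9:3:3:1 phenotypic ratio.
Under the 9:3:3:1 hypothesis (Σ ratio = 16, N = 1429):
  axial-flowered inflated-pod: 1429 × 9/16 = 803.8125
  axial-flowered constricted-pod: 1429 × 3/16 = 267.9375
  terminal-flowered inflated-pod: 1429 × 3/16 = 267.9375
  terminal-flowered constricted-pod: 1429 × 1/16 = 89.3125
χ² = Σ (O − E)² / E
  axial-flowered inflated-pod: (861 − 803.8125)² / 803.8125 = 4.0686
  axial-flowered constricted-pod: (236 − 267.9375)² / 267.9375 = 3.8069
  terminal-flowered inflated-pod: (254 − 267.9375)² / 267.9375 = 0.7250
  terminal-flowered constricted-pod: (78 − 89.3125)² / 89.3125 = 1.4329
χ² = 4.0686 + 3.8069 + 0.7250 + 1.4329 = 10.0334 ≈ 10.033

10.033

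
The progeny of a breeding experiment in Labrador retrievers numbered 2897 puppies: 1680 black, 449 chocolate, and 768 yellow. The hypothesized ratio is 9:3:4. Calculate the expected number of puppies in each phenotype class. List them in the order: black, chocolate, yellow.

1629.5625, 543.1875, 724.25

Total ratio parts = 16. Expected numbers out of 2897:
  black: 2897 × 9/16 = 1629.5625
  chocolate: 2897 × 3/16 = 543.1875
  yellow: 2897 × 4/16 = 724.25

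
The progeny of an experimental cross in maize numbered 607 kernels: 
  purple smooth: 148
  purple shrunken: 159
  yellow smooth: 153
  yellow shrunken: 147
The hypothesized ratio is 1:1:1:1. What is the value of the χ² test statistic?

The 1:1:1:1 ratio has 4 parts, so with N = 607 the expected counts are:
  purple smooth: 607 × 1/4 = 151.75
  purple shrunken: 607 × 1/4 = 151.75
  yellow smooth: 607 × 1/4 = 151.75
  yellow shrunken: 607 × 1/4 = 151.75
χ² = Σ (O − E)² / E
  purple smooth: (148 − 151.75)² / 151.75 = 0.0927
  purple shrunken: (159 − 151.75)² / 151.75 = 0.3464
  yellow smooth: (153 − 151.75)² / 151.75 = 0.0103
  yellow shrunken: (147 − 151.75)² / 151.75 = 0.1487
χ² = 0.0927 + 0.3464 + 0.0103 + 0.1487 = 0.5981 ≈ 0.598

0.598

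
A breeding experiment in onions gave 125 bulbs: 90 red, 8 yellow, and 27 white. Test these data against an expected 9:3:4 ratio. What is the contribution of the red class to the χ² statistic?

5.513

The 9:3:4 ratio has 16 parts, so with N = 125 the expected counts are:
  red: 125 × 9/16 = 70.3125
  yellow: 125 × 3/16 = 23.4375
  white: 125 × 4/16 = 31.25
Contribution of red: (90 − 70.3125)² / 70.3125 = 5.5125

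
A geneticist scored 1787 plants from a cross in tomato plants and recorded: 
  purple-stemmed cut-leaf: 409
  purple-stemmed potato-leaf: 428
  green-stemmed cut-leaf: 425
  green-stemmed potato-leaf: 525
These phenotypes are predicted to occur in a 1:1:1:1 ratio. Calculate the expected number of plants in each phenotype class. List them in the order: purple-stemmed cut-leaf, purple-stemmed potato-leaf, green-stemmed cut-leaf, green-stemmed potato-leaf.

Under the 1:1:1:1 hypothesis (Σ ratio = 4, N = 1787):
  purple-stemmed cut-leaf: 1787 × 1/4 = 446.75
  purple-stemmed potato-leaf: 1787 × 1/4 = 446.75
  green-stemmed cut-leaf: 1787 × 1/4 = 446.75
  green-stemmed potato-leaf: 1787 × 1/4 = 446.75

446.75, 446.75, 446.75, 446.75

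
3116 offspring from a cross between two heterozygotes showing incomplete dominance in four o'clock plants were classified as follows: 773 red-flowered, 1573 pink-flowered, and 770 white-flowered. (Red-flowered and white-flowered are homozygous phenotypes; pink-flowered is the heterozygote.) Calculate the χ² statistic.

With incomplete dominance, a heterozygote × heterozygote cross gives a 1:2:1 phenotypic ratio.
Total ratio parts = 4. Expected numbers out of 3116:
  red-flowered: 3116 × 1/4 = 779
  pink-flowered: 3116 × 2/4 = 1558
  white-flowered: 3116 × 1/4 = 779
χ² = Σ (O − E)² / E
  red-flowered: (773 − 779)² / 779 = 0.0462
  pink-flowered: (1573 − 1558)² / 1558 = 0.1444
  white-flowered: (770 − 779)² / 779 = 0.1040
χ² = 0.0462 + 0.1444 + 0.1040 = 0.2946 ≈ 0.295

0.295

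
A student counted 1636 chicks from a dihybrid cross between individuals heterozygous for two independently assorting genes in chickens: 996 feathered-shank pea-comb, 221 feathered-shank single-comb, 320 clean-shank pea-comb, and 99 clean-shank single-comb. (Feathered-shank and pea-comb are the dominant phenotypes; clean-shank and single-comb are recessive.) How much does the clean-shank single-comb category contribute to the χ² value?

0.103

A dihybrid F₂ with independent assortment and complete dominance at both loci gives a 9:3:3:1 phenotypic ratio.
Total ratio parts = 16. Expected numbers out of 1636:
  feathered-shank pea-comb: 1636 × 9/16 = 920.25
  feathered-shank single-comb: 1636 × 3/16 = 306.75
  clean-shank pea-comb: 1636 × 3/16 = 306.75
  clean-shank single-comb: 1636 × 1/16 = 102.25
Contribution of clean-shank single-comb: (99 − 102.25)² / 102.25 = 0.1033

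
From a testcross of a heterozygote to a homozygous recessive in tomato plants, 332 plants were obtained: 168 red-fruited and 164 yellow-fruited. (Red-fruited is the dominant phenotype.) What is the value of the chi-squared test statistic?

A testcross of a heterozygote (Aa × aa) gives a 1:1 phenotypic ratio.
Expected counts for N = 332 under a 1:1 ratio (total parts = 2):
  red-fruited: 332 × 1/2 = 166
  yellow-fruited: 332 × 1/2 = 166
χ² = Σ (O − E)² / E
  red-fruited: (168 − 166)² / 166 = 0.0241
  yellow-fruited: (164 − 166)² / 166 = 0.0241
χ² = 0.0241 + 0.0241 = 0.0482 ≈ 0.048

0.048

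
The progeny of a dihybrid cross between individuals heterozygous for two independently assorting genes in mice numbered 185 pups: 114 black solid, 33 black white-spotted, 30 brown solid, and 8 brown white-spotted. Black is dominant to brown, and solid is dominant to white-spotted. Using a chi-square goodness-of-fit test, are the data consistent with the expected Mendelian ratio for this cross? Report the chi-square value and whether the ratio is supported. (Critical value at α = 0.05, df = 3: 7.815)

2.762; consistent

A dihybrid F₂ with independent assortment and complete dominance at both loci gives a 9:3:3:1 phenotypic ratio.
Total ratio parts = 16. Expected numbers out of 185:
  black solid: 185 × 9/16 = 104.0625
  black white-spotted: 185 × 3/16 = 34.6875
  brown solid: 185 × 3/16 = 34.6875
  brown white-spotted: 185 × 1/16 = 11.5625
χ² = Σ (O − E)² / E
  black solid: (114 − 104.0625)² / 104.0625 = 0.9490
  black white-spotted: (33 − 34.6875)² / 34.6875 = 0.0821
  brown solid: (30 − 34.6875)² / 34.6875 = 0.6334
  brown white-spotted: (8 − 11.5625)² / 11.5625 = 1.0976
χ² = 0.9490 + 0.0821 + 0.6334 + 1.0976 = 2.7621 ≈ 2.762
Degrees of freedom = 4 − 1 = 3; critical value at α = 0.05 is 7.815.
Since 2.762 < 7.815, we fail to reject the null hypothesis — the data are consistent with the 9:3:3:1 ratio.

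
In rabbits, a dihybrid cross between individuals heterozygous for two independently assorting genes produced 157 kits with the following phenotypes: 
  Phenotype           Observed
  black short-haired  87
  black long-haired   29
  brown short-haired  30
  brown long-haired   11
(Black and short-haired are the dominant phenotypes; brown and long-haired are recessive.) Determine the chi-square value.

A dihybrid F₂ with independent assortment and complete dominance at both loci gives a 9:3:3:1 phenotypic ratio.
Expected counts for N = 157 under a 9:3:3:1 ratio (total parts = 16):
  black short-haired: 157 × 9/16 = 88.3125
  black long-haired: 157 × 3/16 = 29.4375
  brown short-haired: 157 × 3/16 = 29.4375
  brown long-haired: 157 × 1/16 = 9.8125
χ² = Σ (O − E)² / E
  black short-haired: (87 − 88.3125)² / 88.3125 = 0.0195
  black long-haired: (29 − 29.4375)² / 29.4375 = 0.0065
  brown short-haired: (30 − 29.4375)² / 29.4375 = 0.0107
  brown long-haired: (11 − 9.8125)² / 9.8125 = 0.1437
χ² = 0.0195 + 0.0065 + 0.0107 + 0.1437 = 0.1804 ≈ 0.180

0.180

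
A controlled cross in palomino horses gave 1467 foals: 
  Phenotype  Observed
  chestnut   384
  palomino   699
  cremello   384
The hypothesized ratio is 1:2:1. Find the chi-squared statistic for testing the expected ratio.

Total ratio parts = 4. Expected numbers out of 1467:
  chestnut: 1467 × 1/4 = 366.75
  palomino: 1467 × 2/4 = 733.5
  cremello: 1467 × 1/4 = 366.75
χ² = Σ (O − E)² / E
  chestnut: (384 − 366.75)² / 366.75 = 0.8113
  palomino: (699 − 733.5)² / 733.5 = 1.6227
  cremello: (384 − 366.75)² / 366.75 = 0.8113
χ² = 0.8113 + 1.6227 + 0.8113 = 3.2453 ≈ 3.245

3.245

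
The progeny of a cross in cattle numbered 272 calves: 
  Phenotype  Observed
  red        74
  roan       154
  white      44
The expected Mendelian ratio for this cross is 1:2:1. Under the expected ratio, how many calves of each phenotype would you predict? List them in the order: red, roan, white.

68, 136, 68

The 1:2:1 ratio has 4 parts, so with N = 272 the expected counts are:
  red: 272 × 1/4 = 68
  roan: 272 × 2/4 = 136
  white: 272 × 1/4 = 68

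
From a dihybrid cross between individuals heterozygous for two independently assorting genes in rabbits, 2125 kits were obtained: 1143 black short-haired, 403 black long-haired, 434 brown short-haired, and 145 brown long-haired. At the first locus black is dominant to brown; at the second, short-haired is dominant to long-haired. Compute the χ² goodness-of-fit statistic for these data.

6.634

A dihybrid F₂ with independent assortment and complete dominance at both loci gives a 9:3:3:1 phenotypic ratio.
Total ratio parts = 16. Expected numbers out of 2125:
  black short-haired: 2125 × 9/16 = 1195.3125
  black long-haired: 2125 × 3/16 = 398.4375
  brown short-haired: 2125 × 3/16 = 398.4375
  brown long-haired: 2125 × 1/16 = 132.8125
χ² = Σ (O − E)² / E
  black short-haired: (1143 − 1195.3125)² / 1195.3125 = 2.2894
  black long-haired: (403 − 398.4375)² / 398.4375 = 0.0522
  brown short-haired: (434 − 398.4375)² / 398.4375 = 3.1741
  brown long-haired: (145 − 132.8125)² / 132.8125 = 1.1184
χ² = 2.2894 + 0.0522 + 3.1741 + 1.1184 = 6.6341 ≈ 6.634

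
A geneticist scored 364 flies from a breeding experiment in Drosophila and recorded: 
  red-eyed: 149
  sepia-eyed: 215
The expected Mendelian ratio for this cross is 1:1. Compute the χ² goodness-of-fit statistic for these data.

11.967

Under the 1:1 hypothesis (Σ ratio = 2, N = 364):
  red-eyed: 364 × 1/2 = 182
  sepia-eyed: 364 × 1/2 = 182
χ² = Σ (O − E)² / E
  red-eyed: (149 − 182)² / 182 = 5.9835
  sepia-eyed: (215 − 182)² / 182 = 5.9835
χ² = 5.9835 + 5.9835 = 11.967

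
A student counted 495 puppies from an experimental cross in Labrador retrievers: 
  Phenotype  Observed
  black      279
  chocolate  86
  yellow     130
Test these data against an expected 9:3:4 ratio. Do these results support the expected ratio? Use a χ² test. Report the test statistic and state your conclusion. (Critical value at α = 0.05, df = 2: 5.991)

Under the 9:3:4 hypothesis (Σ ratio = 16, N = 495):
  black: 495 × 9/16 = 278.4375
  chocolate: 495 × 3/16 = 92.8125
  yellow: 495 × 4/16 = 123.75
χ² = Σ (O − E)² / E
  black: (279 − 278.4375)² / 278.4375 = 0.0011
  chocolate: (86 − 92.8125)² / 92.8125 = 0.5000
  yellow: (130 − 123.75)² / 123.75 = 0.3157
χ² = 0.0011 + 0.5000 + 0.3157 = 0.8168 ≈ 0.817
Degrees of freedom = 3 − 1 = 2; critical value at α = 0.05 is 5.991.
Since 0.817 < 5.991, we fail to reject the null hypothesis — the data are consistent with the 9:3:4 ratio.

0.817; consistent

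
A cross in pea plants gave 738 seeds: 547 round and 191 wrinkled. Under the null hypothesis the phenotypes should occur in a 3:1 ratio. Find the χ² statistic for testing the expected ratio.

Expected counts for N = 738 under a 3:1 ratio (total parts = 4):
  round: 738 × 3/4 = 553.5
  wrinkled: 738 × 1/4 = 184.5
χ² = Σ (O − E)² / E
  round: (547 − 553.5)² / 553.5 = 0.0763
  wrinkled: (191 − 184.5)² / 184.5 = 0.2290
χ² = 0.0763 + 0.2290 = 0.3053 ≈ 0.305

0.305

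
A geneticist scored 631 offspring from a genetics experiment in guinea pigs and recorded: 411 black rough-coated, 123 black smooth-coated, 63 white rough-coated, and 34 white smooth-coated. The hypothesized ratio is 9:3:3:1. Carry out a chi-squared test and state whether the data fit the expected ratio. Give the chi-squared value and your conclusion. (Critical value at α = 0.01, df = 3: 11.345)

35.650; not consistent

Total ratio parts = 16. Expected numbers out of 631:
  black rough-coated: 631 × 9/16 = 354.9375
  black smooth-coated: 631 × 3/16 = 118.3125
  white rough-coated: 631 × 3/16 = 118.3125
  white smooth-coated: 631 × 1/16 = 39.4375
χ² = Σ (O − E)² / E
  black rough-coated: (411 − 354.9375)² / 354.9375 = 8.8551
  black smooth-coated: (123 − 118.3125)² / 118.3125 = 0.1857
  white rough-coated: (63 − 118.3125)² / 118.3125 = 25.8593
  white smooth-coated: (34 − 39.4375)² / 39.4375 = 0.7497
χ² = 8.8551 + 0.1857 + 25.8593 + 0.7497 = 35.6498 ≈ 35.650
Degrees of freedom = 4 − 1 = 3; critical value at α = 0.01 is 11.345.
Since 35.650 > 11.345, we reject the null hypothesis — the data do not fit the 9:3:3:1 ratio.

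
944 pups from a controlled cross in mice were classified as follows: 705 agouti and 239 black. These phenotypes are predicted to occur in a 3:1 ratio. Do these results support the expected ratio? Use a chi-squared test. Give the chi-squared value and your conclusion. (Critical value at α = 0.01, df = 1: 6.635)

0.051; consistent

Expected counts for N = 944 under a 3:1 ratio (total parts = 4):
  agouti: 944 × 3/4 = 708
  black: 944 × 1/4 = 236
χ² = Σ (O − E)² / E
  agouti: (705 − 708)² / 708 = 0.0127
  black: (239 − 236)² / 236 = 0.0381
χ² = 0.0127 + 0.0381 = 0.0508 ≈ 0.051
Degrees of freedom = 2 − 1 = 1; critical value at α = 0.01 is 6.635.
Since 0.051 < 6.635, we fail to reject the null hypothesis — the data are consistent with the 3:1 ratio.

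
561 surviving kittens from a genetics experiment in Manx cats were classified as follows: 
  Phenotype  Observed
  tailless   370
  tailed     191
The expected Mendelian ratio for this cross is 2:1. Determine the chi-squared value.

Total ratio parts = 3. Expected numbers out of 561:
  tailless: 561 × 2/3 = 374
  tailed: 561 × 1/3 = 187
χ² = Σ (O − E)² / E
  tailless: (370 − 374)² / 374 = 0.0428
  tailed: (191 − 187)² / 187 = 0.0856
χ² = 0.0428 + 0.0856 = 0.1284 ≈ 0.128

0.128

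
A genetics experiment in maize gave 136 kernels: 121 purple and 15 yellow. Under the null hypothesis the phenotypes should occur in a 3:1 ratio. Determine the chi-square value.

Under the 3:1 hypothesis (Σ ratio = 4, N = 136):
  purple: 136 × 3/4 = 102
  yellow: 136 × 1/4 = 34
χ² = Σ (O − E)² / E
  purple: (121 − 102)² / 102 = 3.5392
  yellow: (15 − 34)² / 34 = 10.6176
χ² = 3.5392 + 10.6176 = 14.1568 ≈ 14.157

14.157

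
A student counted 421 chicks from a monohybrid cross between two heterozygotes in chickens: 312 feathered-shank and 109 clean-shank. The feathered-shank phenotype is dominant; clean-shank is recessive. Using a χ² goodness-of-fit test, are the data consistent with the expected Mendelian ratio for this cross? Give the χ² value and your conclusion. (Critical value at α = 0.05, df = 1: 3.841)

For a monohybrid cross between heterozygotes with complete dominance, the expected phenotypic ratio is 3:1.
The 3:1 ratio has 4 parts, so with N = 421 the expected counts are:
  feathered-shank: 421 × 3/4 = 315.75
  clean-shank: 421 × 1/4 = 105.25
χ² = Σ (O − E)² / E
  feathered-shank: (312 − 315.75)² / 315.75 = 0.0445
  clean-shank: (109 − 105.25)² / 105.25 = 0.1336
χ² = 0.0445 + 0.1336 = 0.1781 ≈ 0.178
Degrees of freedom = 2 − 1 = 1; critical value at α = 0.05 is 3.841.
Since 0.178 < 3.841, we fail to reject the null hypothesis — the data are consistent with the 3:1 ratio.

0.178; consistent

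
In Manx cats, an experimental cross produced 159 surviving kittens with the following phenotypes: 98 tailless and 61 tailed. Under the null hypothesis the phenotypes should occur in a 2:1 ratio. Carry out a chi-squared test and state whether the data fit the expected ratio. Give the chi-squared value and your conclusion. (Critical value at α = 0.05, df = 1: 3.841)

Expected counts for N = 159 under a 2:1 ratio (total parts = 3):
  tailless: 159 × 2/3 = 106
  tailed: 159 × 1/3 = 53
χ² = Σ (O − E)² / E
  tailless: (98 − 106)² / 106 = 0.6038
  tailed: (61 − 53)² / 53 = 1.2075
χ² = 0.6038 + 1.2075 = 1.8113 ≈ 1.811
Degrees of freedom = 2 − 1 = 1; critical value at α = 0.05 is 3.841.
Since 1.811 < 3.841, we fail to reject the null hypothesis — the data are consistent with the 2:1 ratio.

1.811; consistent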